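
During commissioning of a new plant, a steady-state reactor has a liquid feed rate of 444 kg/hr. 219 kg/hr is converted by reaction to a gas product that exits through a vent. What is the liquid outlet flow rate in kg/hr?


Steady-state mass balance on the main outlet: F_out = F_in - F_removed
F_out = 444 - 219
F_out = 225 kg/hr


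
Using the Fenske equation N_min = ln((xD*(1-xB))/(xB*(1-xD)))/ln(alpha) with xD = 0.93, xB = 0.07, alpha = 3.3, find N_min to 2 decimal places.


N_min = ln((xD*(1-xB))/(xB*(1-xD))) / ln(alpha)
Numerator inside ln: 0.8649 / 0.0049 = 176.510204
ln(176.510204) = 5.173379
ln(alpha) = ln(3.3) = 1.193922
N_min = 5.173379 / 1.193922 = 4.33


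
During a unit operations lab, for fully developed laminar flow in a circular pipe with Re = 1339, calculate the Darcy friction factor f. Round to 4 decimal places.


f = 64 / Re
f = 64 / 1339
f = 0.0478


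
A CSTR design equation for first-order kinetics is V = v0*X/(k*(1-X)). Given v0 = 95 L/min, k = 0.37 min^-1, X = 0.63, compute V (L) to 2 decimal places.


V = v0 * X / (k * (1 - X))
V = 95 * 0.63 / (0.37 * (1 - 0.63))
V = 59.85 / (0.37 * 0.37)
V = 59.85 / 0.1369
V = 437.18 L


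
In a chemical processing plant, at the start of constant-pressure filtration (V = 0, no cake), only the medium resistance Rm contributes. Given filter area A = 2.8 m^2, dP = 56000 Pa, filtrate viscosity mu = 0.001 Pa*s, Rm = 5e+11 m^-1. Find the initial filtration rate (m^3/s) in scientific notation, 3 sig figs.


rate = A * dP / (mu * Rm)
rate = 2.8 * 56000 / (0.001 * 5e+11)
rate = 156800.0 / 5.000e+08
rate = 3.14e-04 m^3/s


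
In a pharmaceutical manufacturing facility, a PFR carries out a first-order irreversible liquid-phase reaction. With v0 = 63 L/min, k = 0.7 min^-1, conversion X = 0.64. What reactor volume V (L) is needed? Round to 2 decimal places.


V = (v0/k) * ln(1/(1-X))
V = (63/0.7) * ln(1/(1-0.64))
V = 90.0 * ln(2.777778)
V = 90.0 * 1.021651
V = 91.95 L


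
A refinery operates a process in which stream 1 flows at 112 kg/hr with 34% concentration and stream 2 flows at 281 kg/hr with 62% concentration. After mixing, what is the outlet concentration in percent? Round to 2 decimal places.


Mass balance on solute: F1*x1 + F2*x2 = F3*x3
F3 = F1 + F2 = 112 + 281 = 393 kg/hr
x3 = (F1*x1 + F2*x2)/F3
x3 = (112*0.34 + 281*0.62) / 393
x3 = 54.02%


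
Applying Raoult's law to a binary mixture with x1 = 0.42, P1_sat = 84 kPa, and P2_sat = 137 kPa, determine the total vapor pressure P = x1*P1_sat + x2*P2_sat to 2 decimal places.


P = x1*P1_sat + x2*P2_sat
x2 = 1 - x1 = 1 - 0.42 = 0.58
P = 0.42*84 + 0.58*137
P = 35.28 + 79.46
P = 114.74 kPa


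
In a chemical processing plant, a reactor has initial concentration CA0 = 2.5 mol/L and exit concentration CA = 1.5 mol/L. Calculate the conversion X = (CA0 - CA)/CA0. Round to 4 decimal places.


X = (CA0 - CA) / CA0
X = (2.5 - 1.5) / 2.5
X = 1.0 / 2.5
X = 0.4000


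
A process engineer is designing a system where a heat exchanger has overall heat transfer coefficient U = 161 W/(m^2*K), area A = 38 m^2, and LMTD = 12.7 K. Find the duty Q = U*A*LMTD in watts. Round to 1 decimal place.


Q = U * A * LMTD
Q = 161 * 38 * 12.7
Q = 77698.6 W


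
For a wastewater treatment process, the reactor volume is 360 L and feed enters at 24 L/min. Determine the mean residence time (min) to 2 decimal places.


tau = V / v0
tau = 360 / 24
tau = 15.00 min


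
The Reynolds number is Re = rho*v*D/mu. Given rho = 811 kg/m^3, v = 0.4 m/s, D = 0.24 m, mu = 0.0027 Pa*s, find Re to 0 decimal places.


Re = rho * v * D / mu
Re = 811 * 0.4 * 0.24 / 0.0027
Re = 77.856 / 0.0027
Re = 28836


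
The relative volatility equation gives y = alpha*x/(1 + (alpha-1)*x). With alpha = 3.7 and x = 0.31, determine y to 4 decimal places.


y = alpha*x / (1 + (alpha-1)*x)
y = 3.7*0.31 / (1 + (3.7-1)*0.31)
y = 1.147 / (1 + 0.837)
y = 1.147 / 1.837
y = 0.6244


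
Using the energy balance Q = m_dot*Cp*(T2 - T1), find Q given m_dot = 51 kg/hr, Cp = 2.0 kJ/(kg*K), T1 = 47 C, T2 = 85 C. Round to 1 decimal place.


Q = m_dot * Cp * (T2 - T1)
Q = 51 * 2.0 * (85 - 47)
Q = 51 * 2.0 * 38
Q = 3876.0 kJ/hr


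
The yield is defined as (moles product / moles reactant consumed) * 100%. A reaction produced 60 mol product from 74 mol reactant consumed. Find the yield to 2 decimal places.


Yield = (moles product / moles consumed) * 100%
Yield = (60 / 74) * 100
Yield = 0.8108 * 100
Yield = 81.08%


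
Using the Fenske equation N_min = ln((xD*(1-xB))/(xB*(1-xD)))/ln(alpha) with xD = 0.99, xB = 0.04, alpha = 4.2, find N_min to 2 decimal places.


N_min = ln((xD*(1-xB))/(xB*(1-xD))) / ln(alpha)
Numerator inside ln: 0.9504 / 0.0004 = 2376.0
ln(2376.0) = 7.773174
ln(alpha) = ln(4.2) = 1.435085
N_min = 7.773174 / 1.435085 = 5.42


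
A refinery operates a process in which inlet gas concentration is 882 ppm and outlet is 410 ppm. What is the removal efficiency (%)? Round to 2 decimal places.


Efficiency = (G_in - G_out) / G_in * 100%
Efficiency = (882 - 410) / 882 * 100
Efficiency = 472 / 882 * 100
Efficiency = 53.51%


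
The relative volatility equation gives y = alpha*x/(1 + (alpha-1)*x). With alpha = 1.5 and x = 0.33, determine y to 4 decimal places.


y = alpha*x / (1 + (alpha-1)*x)
y = 1.5*0.33 / (1 + (1.5-1)*0.33)
y = 0.495 / (1 + 0.165)
y = 0.495 / 1.165
y = 0.4249


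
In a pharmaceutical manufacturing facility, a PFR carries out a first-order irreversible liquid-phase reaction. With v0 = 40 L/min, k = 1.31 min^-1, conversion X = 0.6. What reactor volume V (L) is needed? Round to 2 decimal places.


V = (v0/k) * ln(1/(1-X))
V = (40/1.31) * ln(1/(1-0.6))
V = 30.534351 * ln(2.5)
V = 30.534351 * 0.916291
V = 27.98 L


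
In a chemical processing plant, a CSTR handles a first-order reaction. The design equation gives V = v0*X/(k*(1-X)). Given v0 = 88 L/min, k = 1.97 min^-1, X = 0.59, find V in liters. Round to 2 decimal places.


V = v0 * X / (k * (1 - X))
V = 88 * 0.59 / (1.97 * (1 - 0.59))
V = 51.92 / (1.97 * 0.41)
V = 51.92 / 0.8077
V = 64.28 L


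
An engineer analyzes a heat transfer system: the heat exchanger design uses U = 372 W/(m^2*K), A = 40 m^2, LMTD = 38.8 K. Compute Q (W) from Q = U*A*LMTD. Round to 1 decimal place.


Q = U * A * LMTD
Q = 372 * 40 * 38.8
Q = 577344.0 W


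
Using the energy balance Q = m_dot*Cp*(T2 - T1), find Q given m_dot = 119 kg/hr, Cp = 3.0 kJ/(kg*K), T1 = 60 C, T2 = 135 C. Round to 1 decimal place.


Q = m_dot * Cp * (T2 - T1)
Q = 119 * 3.0 * (135 - 60)
Q = 119 * 3.0 * 75
Q = 26775.0 kJ/hr


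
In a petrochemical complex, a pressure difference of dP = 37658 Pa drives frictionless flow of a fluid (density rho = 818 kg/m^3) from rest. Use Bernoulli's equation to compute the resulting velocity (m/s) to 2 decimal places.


v = sqrt(2*dP/rho)
v = sqrt(2*37658/818)
v = sqrt(92.07335)
v = 9.60 m/s


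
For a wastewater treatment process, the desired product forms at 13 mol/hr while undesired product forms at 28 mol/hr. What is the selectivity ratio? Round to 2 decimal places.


S = desired product rate / undesired product rate
S = 13 / 28
S = 0.46


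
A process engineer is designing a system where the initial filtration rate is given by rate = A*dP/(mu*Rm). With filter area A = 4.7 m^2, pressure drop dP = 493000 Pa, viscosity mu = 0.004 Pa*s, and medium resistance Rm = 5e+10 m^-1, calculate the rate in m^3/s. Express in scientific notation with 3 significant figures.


rate = A * dP / (mu * Rm)
rate = 4.7 * 493000 / (0.004 * 5e+10)
rate = 2317100.0 / 2.000e+08
rate = 1.16e-02 m^3/s


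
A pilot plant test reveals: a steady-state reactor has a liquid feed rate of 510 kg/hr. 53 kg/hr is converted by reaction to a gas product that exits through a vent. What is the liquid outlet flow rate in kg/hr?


Steady-state mass balance on the main outlet: F_out = F_in - F_removed
F_out = 510 - 53
F_out = 457 kg/hr


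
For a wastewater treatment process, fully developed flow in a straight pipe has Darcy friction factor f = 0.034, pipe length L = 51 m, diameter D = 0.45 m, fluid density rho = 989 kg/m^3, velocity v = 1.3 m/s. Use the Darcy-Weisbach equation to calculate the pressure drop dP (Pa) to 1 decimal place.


dP = f * (L/D) * (rho*v^2/2)
dP = 0.034 * (51/0.45) * (989*1.3^2/2)
L/D = 113.33333333
rho*v^2/2 = 989*1.69/2 = 835.705
dP = 0.034 * 113.33333333 * 835.705
dP = 3220.2 Pa


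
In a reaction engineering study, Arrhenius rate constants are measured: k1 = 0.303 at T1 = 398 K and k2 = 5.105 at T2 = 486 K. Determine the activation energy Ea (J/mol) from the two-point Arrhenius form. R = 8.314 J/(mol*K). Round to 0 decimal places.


Ea = R * ln(k2/k1) / (1/T1 - 1/T2)
ln(k2/k1) = ln(5.105/0.303) = 2.8242429
1/T1 - 1/T2 = 1/398 - 1/486 = 0.000454949645
Ea = 8.314 * 2.8242429 / 0.000454949645
Ea = 51612 J/mol


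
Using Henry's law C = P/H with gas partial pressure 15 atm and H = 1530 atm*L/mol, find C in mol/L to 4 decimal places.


C = P / H
C = 15 / 1530
C = 0.0098 mol/L


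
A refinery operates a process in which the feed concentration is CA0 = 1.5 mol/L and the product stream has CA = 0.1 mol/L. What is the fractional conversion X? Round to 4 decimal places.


X = (CA0 - CA) / CA0
X = (1.5 - 0.1) / 1.5
X = 1.4 / 1.5
X = 0.9333


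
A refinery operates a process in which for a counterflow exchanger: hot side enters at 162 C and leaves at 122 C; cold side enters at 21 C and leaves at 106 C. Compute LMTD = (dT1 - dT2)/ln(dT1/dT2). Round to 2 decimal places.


dT1 = Th_in - Tc_out = 162 - 106 = 56
dT2 = Th_out - Tc_in = 122 - 21 = 101
LMTD = (dT1 - dT2) / ln(dT1/dT2)
LMTD = (56 - 101) / ln(56/101)
LMTD = 76.30 K


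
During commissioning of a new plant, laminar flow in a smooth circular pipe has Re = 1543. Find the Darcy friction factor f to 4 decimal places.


f = 64 / Re
f = 64 / 1543
f = 0.0415


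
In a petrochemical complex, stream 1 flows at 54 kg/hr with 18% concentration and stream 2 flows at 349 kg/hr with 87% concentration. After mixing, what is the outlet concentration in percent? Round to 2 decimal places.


Mass balance on solute: F1*x1 + F2*x2 = F3*x3
F3 = F1 + F2 = 54 + 349 = 403 kg/hr
x3 = (F1*x1 + F2*x2)/F3
x3 = (54*0.18 + 349*0.87) / 403
x3 = 77.75%


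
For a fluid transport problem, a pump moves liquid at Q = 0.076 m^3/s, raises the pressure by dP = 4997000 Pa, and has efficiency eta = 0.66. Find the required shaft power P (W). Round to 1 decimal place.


P = Q * dP / eta
P = 0.076 * 4997000 / 0.66
P = 379772.0 / 0.66
P = 575412.1 W


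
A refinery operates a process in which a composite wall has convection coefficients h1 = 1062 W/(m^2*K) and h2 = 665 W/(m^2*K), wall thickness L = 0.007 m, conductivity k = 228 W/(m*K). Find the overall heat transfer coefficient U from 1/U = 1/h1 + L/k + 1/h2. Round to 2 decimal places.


1/U = 1/h1 + L/k + 1/h2
1/U = 1/1062 + 0.007/228 + 1/665
1/U = 0.0009416196 + 3.07018e-05 + 0.0015037594
1/U = 0.0024760808
U = 403.86 W/(m^2*K)


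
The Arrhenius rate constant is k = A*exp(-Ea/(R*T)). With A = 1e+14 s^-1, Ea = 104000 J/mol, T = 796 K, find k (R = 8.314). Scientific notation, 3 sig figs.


k = A * exp(-Ea/(R*T))
k = 1e+14 * exp(-104000 / (8.314 * 796))
k = 1e+14 * exp(-15.71485)
k = 1.50e+07


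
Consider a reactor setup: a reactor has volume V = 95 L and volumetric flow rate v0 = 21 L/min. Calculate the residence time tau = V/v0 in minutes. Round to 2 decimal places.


tau = V / v0
tau = 95 / 21
tau = 4.52 min


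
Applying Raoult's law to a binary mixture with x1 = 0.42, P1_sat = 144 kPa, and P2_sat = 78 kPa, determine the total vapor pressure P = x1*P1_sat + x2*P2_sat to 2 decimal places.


P = x1*P1_sat + x2*P2_sat
x2 = 1 - x1 = 1 - 0.42 = 0.58
P = 0.42*144 + 0.58*78
P = 60.48 + 45.24
P = 105.72 kPa


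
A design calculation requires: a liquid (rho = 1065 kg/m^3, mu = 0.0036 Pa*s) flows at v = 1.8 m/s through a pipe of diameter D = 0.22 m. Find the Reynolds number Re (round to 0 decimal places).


Re = rho * v * D / mu
Re = 1065 * 1.8 * 0.22 / 0.0036
Re = 421.74 / 0.0036
Re = 117150


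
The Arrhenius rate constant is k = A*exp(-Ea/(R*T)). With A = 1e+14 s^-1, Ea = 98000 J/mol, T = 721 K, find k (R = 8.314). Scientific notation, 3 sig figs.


k = A * exp(-Ea/(R*T))
k = 1e+14 * exp(-98000 / (8.314 * 721))
k = 1e+14 * exp(-16.348608)
k = 7.94e+06


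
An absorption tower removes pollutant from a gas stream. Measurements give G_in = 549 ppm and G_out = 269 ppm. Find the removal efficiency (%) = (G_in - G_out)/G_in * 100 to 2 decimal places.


Efficiency = (G_in - G_out) / G_in * 100%
Efficiency = (549 - 269) / 549 * 100
Efficiency = 280 / 549 * 100
Efficiency = 51.00%


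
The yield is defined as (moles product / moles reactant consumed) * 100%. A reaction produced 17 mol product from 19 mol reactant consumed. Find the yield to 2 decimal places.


Yield = (moles product / moles consumed) * 100%
Yield = (17 / 19) * 100
Yield = 0.8947 * 100
Yield = 89.47%


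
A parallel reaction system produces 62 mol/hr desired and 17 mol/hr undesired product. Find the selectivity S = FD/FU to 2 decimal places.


S = desired product rate / undesired product rate
S = 62 / 17
S = 3.65


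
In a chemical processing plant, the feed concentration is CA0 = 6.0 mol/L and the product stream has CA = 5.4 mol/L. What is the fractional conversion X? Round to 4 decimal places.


X = (CA0 - CA) / CA0
X = (6.0 - 5.4) / 6.0
X = 0.6 / 6.0
X = 0.1000


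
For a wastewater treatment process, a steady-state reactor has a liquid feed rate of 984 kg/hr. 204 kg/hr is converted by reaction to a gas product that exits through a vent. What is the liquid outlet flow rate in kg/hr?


Steady-state mass balance on the main outlet: F_out = F_in - F_removed
F_out = 984 - 204
F_out = 780 kg/hr


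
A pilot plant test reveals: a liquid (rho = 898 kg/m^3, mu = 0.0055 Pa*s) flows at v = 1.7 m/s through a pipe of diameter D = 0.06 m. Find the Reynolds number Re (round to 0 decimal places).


Re = rho * v * D / mu
Re = 898 * 1.7 * 0.06 / 0.0055
Re = 91.596 / 0.0055
Re = 16654


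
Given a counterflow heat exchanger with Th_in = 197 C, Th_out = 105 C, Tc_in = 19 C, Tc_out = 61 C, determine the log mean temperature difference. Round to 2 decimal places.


dT1 = Th_in - Tc_out = 197 - 61 = 136
dT2 = Th_out - Tc_in = 105 - 19 = 86
LMTD = (dT1 - dT2) / ln(dT1/dT2)
LMTD = (136 - 86) / ln(136/86)
LMTD = 109.10 K


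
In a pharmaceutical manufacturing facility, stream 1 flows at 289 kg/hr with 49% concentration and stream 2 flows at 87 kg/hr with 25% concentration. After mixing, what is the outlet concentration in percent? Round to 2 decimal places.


Mass balance on solute: F1*x1 + F2*x2 = F3*x3
F3 = F1 + F2 = 289 + 87 = 376 kg/hr
x3 = (F1*x1 + F2*x2)/F3
x3 = (289*0.49 + 87*0.25) / 376
x3 = 43.45%


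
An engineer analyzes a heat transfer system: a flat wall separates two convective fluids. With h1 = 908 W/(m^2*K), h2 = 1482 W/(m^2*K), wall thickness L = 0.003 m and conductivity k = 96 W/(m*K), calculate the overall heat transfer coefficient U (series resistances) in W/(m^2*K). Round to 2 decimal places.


1/U = 1/h1 + L/k + 1/h2
1/U = 1/908 + 0.003/96 + 1/1482
1/U = 0.0011013216 + 3.125e-05 + 0.0006747638
1/U = 0.0018073354
U = 553.30 W/(m^2*K)


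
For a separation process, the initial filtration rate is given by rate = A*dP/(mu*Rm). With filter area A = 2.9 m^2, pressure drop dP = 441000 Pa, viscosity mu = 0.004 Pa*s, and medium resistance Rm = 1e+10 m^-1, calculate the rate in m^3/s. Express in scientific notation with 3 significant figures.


rate = A * dP / (mu * Rm)
rate = 2.9 * 441000 / (0.004 * 1e+10)
rate = 1278900.0 / 4.000e+07
rate = 3.20e-02 m^3/s


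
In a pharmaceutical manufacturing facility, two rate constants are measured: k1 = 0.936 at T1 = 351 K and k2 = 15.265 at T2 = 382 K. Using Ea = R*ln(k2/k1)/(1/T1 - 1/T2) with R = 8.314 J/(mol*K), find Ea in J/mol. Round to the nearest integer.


Ea = R * ln(k2/k1) / (1/T1 - 1/T2)
ln(k2/k1) = ln(15.265/0.936) = 2.7917024
1/T1 - 1/T2 = 1/351 - 1/382 = 0.000231201802
Ea = 8.314 * 2.7917024 / 0.000231201802
Ea = 100389 J/mol


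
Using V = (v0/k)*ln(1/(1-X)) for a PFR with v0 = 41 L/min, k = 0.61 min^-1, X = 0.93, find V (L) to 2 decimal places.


V = (v0/k) * ln(1/(1-X))
V = (41/0.61) * ln(1/(1-0.93))
V = 67.213115 * ln(14.285714)
V = 67.213115 * 2.65926
V = 178.74 L


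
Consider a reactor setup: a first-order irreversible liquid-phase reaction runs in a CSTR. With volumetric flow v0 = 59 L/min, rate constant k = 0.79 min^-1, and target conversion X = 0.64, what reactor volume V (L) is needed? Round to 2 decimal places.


V = v0 * X / (k * (1 - X))
V = 59 * 0.64 / (0.79 * (1 - 0.64))
V = 37.76 / (0.79 * 0.36)
V = 37.76 / 0.2844
V = 132.77 L


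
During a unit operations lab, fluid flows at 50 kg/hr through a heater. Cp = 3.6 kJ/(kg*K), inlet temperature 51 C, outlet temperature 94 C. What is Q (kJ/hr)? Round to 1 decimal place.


Q = m_dot * Cp * (T2 - T1)
Q = 50 * 3.6 * (94 - 51)
Q = 50 * 3.6 * 43
Q = 7740.0 kJ/hr


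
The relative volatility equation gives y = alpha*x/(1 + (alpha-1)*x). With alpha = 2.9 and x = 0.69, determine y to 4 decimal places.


y = alpha*x / (1 + (alpha-1)*x)
y = 2.9*0.69 / (1 + (2.9-1)*0.69)
y = 2.001 / (1 + 1.311)
y = 2.001 / 2.311
y = 0.8659


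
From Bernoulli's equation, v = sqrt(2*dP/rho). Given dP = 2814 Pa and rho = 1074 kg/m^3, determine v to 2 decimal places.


v = sqrt(2*dP/rho)
v = sqrt(2*2814/1074)
v = sqrt(5.240223)
v = 2.29 m/s


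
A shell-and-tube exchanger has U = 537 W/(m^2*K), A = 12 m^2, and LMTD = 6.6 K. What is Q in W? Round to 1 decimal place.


Q = U * A * LMTD
Q = 537 * 12 * 6.6
Q = 42530.4 W


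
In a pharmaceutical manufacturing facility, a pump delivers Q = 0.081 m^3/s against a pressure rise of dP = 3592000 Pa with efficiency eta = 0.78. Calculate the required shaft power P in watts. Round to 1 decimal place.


P = Q * dP / eta
P = 0.081 * 3592000 / 0.78
P = 290952.0 / 0.78
P = 373015.4 W


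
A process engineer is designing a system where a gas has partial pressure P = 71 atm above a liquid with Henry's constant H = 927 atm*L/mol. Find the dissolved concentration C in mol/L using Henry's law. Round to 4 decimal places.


C = P / H
C = 71 / 927
C = 0.0766 mol/L


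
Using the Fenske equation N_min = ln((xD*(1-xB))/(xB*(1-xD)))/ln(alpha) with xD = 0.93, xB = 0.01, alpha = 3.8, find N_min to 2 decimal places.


N_min = ln((xD*(1-xB))/(xB*(1-xD))) / ln(alpha)
Numerator inside ln: 0.9207 / 0.0007 = 1315.285714
ln(1315.285714) = 7.181809
ln(alpha) = ln(3.8) = 1.335001
N_min = 7.181809 / 1.335001 = 5.38


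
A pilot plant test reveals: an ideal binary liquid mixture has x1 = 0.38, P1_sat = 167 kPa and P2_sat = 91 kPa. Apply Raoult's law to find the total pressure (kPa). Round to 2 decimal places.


P = x1*P1_sat + x2*P2_sat
x2 = 1 - x1 = 1 - 0.38 = 0.62
P = 0.38*167 + 0.62*91
P = 63.46 + 56.42
P = 119.88 kPa


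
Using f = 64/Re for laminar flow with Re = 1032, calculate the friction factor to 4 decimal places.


f = 64 / Re
f = 64 / 1032
f = 0.0620


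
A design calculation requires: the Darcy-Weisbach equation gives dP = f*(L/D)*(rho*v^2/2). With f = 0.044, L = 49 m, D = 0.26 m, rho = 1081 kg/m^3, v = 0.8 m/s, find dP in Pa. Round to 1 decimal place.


dP = f * (L/D) * (rho*v^2/2)
dP = 0.044 * (49/0.26) * (1081*0.8^2/2)
L/D = 188.46153846
rho*v^2/2 = 1081*0.64/2 = 345.92
dP = 0.044 * 188.46153846 * 345.92
dP = 2868.5 Pa


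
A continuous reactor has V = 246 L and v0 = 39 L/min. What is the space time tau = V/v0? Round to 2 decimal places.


tau = V / v0
tau = 246 / 39
tau = 6.31 min


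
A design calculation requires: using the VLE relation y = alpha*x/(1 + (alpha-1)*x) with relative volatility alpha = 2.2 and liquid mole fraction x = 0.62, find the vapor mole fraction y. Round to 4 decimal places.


y = alpha*x / (1 + (alpha-1)*x)
y = 2.2*0.62 / (1 + (2.2-1)*0.62)
y = 1.364 / (1 + 0.744)
y = 1.364 / 1.744
y = 0.7821


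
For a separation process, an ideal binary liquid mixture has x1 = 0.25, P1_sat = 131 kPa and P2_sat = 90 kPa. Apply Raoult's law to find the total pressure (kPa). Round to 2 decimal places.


P = x1*P1_sat + x2*P2_sat
x2 = 1 - x1 = 1 - 0.25 = 0.75
P = 0.25*131 + 0.75*90
P = 32.75 + 67.5
P = 100.25 kPa


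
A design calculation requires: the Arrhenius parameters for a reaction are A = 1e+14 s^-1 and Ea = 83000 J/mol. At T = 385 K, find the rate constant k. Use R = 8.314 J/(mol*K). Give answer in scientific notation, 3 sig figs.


k = A * exp(-Ea/(R*T))
k = 1e+14 * exp(-83000 / (8.314 * 385))
k = 1e+14 * exp(-25.930288)
k = 5.48e+02


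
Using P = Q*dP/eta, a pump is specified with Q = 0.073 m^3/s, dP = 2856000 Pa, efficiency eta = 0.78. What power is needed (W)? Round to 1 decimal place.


P = Q * dP / eta
P = 0.073 * 2856000 / 0.78
P = 208488.0 / 0.78
P = 267292.3 W


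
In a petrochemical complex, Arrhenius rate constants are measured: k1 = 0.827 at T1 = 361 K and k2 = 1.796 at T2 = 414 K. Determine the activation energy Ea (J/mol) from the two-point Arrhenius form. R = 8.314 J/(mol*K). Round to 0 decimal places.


Ea = R * ln(k2/k1) / (1/T1 - 1/T2)
ln(k2/k1) = ln(1.796/0.827) = 0.7755126
1/T1 - 1/T2 = 1/361 - 1/414 = 0.000354624165
Ea = 8.314 * 0.7755126 / 0.000354624165
Ea = 18182 J/mol


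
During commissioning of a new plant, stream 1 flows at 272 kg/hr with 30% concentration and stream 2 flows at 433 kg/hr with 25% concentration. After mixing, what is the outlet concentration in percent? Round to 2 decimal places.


Mass balance on solute: F1*x1 + F2*x2 = F3*x3
F3 = F1 + F2 = 272 + 433 = 705 kg/hr
x3 = (F1*x1 + F2*x2)/F3
x3 = (272*0.3 + 433*0.25) / 705
x3 = 26.93%


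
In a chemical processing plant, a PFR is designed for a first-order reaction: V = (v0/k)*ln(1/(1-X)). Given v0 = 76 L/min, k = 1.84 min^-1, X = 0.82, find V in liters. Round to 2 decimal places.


V = (v0/k) * ln(1/(1-X))
V = (76/1.84) * ln(1/(1-0.82))
V = 41.304348 * ln(5.555556)
V = 41.304348 * 1.714799
V = 70.83 L


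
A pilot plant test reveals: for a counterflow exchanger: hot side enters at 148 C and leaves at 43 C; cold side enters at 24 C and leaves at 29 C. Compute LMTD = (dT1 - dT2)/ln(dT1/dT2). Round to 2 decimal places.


dT1 = Th_in - Tc_out = 148 - 29 = 119
dT2 = Th_out - Tc_in = 43 - 24 = 19
LMTD = (dT1 - dT2) / ln(dT1/dT2)
LMTD = (119 - 19) / ln(119/19)
LMTD = 54.51 K


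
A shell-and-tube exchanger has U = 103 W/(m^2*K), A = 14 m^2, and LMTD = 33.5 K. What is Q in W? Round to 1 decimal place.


Q = U * A * LMTD
Q = 103 * 14 * 33.5
Q = 48307.0 W


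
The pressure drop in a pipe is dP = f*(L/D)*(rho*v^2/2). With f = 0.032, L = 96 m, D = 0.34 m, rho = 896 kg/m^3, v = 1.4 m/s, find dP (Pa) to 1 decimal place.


dP = f * (L/D) * (rho*v^2/2)
dP = 0.032 * (96/0.34) * (896*1.4^2/2)
L/D = 282.35294118
rho*v^2/2 = 896*1.96/2 = 878.08
dP = 0.032 * 282.35294118 * 878.08
dP = 7933.7 Pa


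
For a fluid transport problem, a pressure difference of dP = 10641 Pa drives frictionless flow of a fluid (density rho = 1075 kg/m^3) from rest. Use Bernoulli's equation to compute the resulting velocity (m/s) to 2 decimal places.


v = sqrt(2*dP/rho)
v = sqrt(2*10641/1075)
v = sqrt(19.797209)
v = 4.45 m/s


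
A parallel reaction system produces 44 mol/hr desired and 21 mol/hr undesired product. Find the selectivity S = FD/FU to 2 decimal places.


S = desired product rate / undesired product rate
S = 44 / 21
S = 2.10


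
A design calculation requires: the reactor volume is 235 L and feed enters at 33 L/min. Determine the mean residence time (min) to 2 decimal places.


tau = V / v0
tau = 235 / 33
tau = 7.12 min


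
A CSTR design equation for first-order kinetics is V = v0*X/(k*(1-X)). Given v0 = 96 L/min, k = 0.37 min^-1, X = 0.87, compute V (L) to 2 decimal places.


V = v0 * X / (k * (1 - X))
V = 96 * 0.87 / (0.37 * (1 - 0.87))
V = 83.52 / (0.37 * 0.13)
V = 83.52 / 0.0481
V = 1736.38 L


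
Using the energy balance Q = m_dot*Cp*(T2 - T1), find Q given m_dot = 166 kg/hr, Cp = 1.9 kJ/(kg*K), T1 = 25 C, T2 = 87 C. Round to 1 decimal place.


Q = m_dot * Cp * (T2 - T1)
Q = 166 * 1.9 * (87 - 25)
Q = 166 * 1.9 * 62
Q = 19554.8 kJ/hr


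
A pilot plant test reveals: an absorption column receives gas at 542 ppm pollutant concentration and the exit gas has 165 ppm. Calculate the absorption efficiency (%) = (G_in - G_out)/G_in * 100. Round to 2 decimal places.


Efficiency = (G_in - G_out) / G_in * 100%
Efficiency = (542 - 165) / 542 * 100
Efficiency = 377 / 542 * 100
Efficiency = 69.56%


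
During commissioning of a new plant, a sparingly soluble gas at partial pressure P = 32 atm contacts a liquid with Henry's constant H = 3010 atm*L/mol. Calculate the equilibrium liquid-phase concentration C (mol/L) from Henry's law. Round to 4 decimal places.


C = P / H
C = 32 / 3010
C = 0.0106 mol/L


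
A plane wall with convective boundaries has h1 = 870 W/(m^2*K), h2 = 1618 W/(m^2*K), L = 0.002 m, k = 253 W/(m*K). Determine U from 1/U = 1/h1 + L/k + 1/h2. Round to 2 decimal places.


1/U = 1/h1 + L/k + 1/h2
1/U = 1/870 + 0.002/253 + 1/1618
1/U = 0.0011494253 + 7.9051e-06 + 0.000618047
1/U = 0.0017753774
U = 563.26 W/(m^2*K)


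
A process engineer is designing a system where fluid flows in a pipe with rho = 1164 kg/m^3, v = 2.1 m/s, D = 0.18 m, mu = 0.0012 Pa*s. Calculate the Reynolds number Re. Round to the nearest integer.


Re = rho * v * D / mu
Re = 1164 * 2.1 * 0.18 / 0.0012
Re = 439.992 / 0.0012
Re = 366660


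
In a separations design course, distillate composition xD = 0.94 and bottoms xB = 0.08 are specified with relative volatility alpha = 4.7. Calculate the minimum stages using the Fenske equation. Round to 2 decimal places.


N_min = ln((xD*(1-xB))/(xB*(1-xD))) / ln(alpha)
Numerator inside ln: 0.8648 / 0.0048 = 180.166667
ln(180.166667) = 5.193882
ln(alpha) = ln(4.7) = 1.547563
N_min = 5.193882 / 1.547563 = 3.36


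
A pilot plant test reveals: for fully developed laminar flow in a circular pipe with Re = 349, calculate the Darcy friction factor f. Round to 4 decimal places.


f = 64 / Re
f = 64 / 349
f = 0.1834


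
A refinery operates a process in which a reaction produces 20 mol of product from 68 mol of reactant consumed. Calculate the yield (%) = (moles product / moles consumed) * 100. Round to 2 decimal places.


Yield = (moles product / moles consumed) * 100%
Yield = (20 / 68) * 100
Yield = 0.2941 * 100
Yield = 29.41%


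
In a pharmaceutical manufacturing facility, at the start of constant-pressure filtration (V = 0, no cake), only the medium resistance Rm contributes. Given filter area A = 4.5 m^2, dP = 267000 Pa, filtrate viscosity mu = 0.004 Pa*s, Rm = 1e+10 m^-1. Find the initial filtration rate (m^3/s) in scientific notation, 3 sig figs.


rate = A * dP / (mu * Rm)
rate = 4.5 * 267000 / (0.004 * 1e+10)
rate = 1201500.0 / 4.000e+07
rate = 3.00e-02 m^3/s


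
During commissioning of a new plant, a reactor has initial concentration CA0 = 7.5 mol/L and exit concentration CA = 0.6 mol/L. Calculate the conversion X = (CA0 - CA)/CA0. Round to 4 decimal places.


X = (CA0 - CA) / CA0
X = (7.5 - 0.6) / 7.5
X = 6.9 / 7.5
X = 0.9200


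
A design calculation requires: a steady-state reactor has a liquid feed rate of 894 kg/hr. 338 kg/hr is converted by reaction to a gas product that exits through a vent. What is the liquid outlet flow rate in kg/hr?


Steady-state mass balance on the main outlet: F_out = F_in - F_removed
F_out = 894 - 338
F_out = 556 kg/hr


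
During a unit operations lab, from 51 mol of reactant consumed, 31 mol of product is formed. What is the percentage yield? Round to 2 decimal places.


Yield = (moles product / moles consumed) * 100%
Yield = (31 / 51) * 100
Yield = 0.6078 * 100
Yield = 60.78%


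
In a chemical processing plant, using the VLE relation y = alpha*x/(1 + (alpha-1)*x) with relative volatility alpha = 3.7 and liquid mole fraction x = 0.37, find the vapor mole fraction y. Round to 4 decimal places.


y = alpha*x / (1 + (alpha-1)*x)
y = 3.7*0.37 / (1 + (3.7-1)*0.37)
y = 1.369 / (1 + 0.999)
y = 1.369 / 1.999
y = 0.6848


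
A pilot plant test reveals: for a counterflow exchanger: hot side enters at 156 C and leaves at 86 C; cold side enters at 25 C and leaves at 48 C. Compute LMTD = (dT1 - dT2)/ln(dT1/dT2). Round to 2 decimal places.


dT1 = Th_in - Tc_out = 156 - 48 = 108
dT2 = Th_out - Tc_in = 86 - 25 = 61
LMTD = (dT1 - dT2) / ln(dT1/dT2)
LMTD = (108 - 61) / ln(108/61)
LMTD = 82.27 K


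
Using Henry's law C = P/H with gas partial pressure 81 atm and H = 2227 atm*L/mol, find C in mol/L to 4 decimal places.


C = P / H
C = 81 / 2227
C = 0.0364 mol/L


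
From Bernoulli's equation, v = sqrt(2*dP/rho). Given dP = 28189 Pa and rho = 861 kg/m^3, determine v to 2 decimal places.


v = sqrt(2*dP/rho)
v = sqrt(2*28189/861)
v = sqrt(65.479675)
v = 8.09 m/s


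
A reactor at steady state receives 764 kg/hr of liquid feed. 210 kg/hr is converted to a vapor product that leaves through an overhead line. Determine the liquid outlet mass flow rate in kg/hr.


Steady-state mass balance on the main outlet: F_out = F_in - F_removed
F_out = 764 - 210
F_out = 554 kg/hr


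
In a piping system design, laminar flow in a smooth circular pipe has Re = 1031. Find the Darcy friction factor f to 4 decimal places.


f = 64 / Re
f = 64 / 1031
f = 0.0621


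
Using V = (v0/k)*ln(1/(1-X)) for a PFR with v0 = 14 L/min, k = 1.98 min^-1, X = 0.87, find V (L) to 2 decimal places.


V = (v0/k) * ln(1/(1-X))
V = (14/1.98) * ln(1/(1-0.87))
V = 7.070707 * ln(7.692308)
V = 7.070707 * 2.040221
V = 14.43 L


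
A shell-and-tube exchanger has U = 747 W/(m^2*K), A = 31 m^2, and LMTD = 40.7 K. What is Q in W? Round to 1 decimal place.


Q = U * A * LMTD
Q = 747 * 31 * 40.7
Q = 942489.9 W


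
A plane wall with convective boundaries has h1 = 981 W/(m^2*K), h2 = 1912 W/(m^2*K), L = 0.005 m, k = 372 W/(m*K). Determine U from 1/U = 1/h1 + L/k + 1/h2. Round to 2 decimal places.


1/U = 1/h1 + L/k + 1/h2
1/U = 1/981 + 0.005/372 + 1/1912
1/U = 0.001019368 + 1.34409e-05 + 0.0005230126
1/U = 0.0015558215
U = 642.75 W/(m^2*K)


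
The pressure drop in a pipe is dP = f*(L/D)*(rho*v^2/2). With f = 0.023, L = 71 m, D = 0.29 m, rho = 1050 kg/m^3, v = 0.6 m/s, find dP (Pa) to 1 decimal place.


dP = f * (L/D) * (rho*v^2/2)
dP = 0.023 * (71/0.29) * (1050*0.6^2/2)
L/D = 244.82758621
rho*v^2/2 = 1050*0.36/2 = 189.0
dP = 0.023 * 244.82758621 * 189.0
dP = 1064.3 Pa


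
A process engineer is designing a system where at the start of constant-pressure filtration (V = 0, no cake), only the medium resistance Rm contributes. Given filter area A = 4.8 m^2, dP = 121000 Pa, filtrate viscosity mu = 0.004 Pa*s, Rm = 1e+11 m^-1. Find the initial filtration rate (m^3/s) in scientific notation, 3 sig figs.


rate = A * dP / (mu * Rm)
rate = 4.8 * 121000 / (0.004 * 1e+11)
rate = 580800.0 / 4.000e+08
rate = 1.45e-03 m^3/s


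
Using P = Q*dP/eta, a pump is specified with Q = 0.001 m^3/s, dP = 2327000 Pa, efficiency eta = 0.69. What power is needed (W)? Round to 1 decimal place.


P = Q * dP / eta
P = 0.001 * 2327000 / 0.69
P = 2327.0 / 0.69
P = 3372.5 W


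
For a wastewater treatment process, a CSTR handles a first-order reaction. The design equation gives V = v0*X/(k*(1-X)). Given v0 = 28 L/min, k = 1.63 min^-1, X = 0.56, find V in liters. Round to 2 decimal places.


V = v0 * X / (k * (1 - X))
V = 28 * 0.56 / (1.63 * (1 - 0.56))
V = 15.68 / (1.63 * 0.44)
V = 15.68 / 0.7172
V = 21.86 L


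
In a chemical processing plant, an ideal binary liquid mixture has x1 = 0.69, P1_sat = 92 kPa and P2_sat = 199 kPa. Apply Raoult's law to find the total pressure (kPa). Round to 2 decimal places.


P = x1*P1_sat + x2*P2_sat
x2 = 1 - x1 = 1 - 0.69 = 0.31
P = 0.69*92 + 0.31*199
P = 63.48 + 61.69
P = 125.17 kPa


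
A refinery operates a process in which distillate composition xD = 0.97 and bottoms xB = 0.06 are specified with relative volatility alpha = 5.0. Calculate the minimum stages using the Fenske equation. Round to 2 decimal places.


N_min = ln((xD*(1-xB))/(xB*(1-xD))) / ln(alpha)
Numerator inside ln: 0.9118 / 0.0018 = 506.555556
ln(506.555556) = 6.227634
ln(alpha) = ln(5.0) = 1.609438
N_min = 6.227634 / 1.609438 = 3.87


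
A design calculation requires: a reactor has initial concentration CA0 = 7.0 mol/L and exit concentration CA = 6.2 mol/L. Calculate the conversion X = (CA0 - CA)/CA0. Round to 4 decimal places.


X = (CA0 - CA) / CA0
X = (7.0 - 6.2) / 7.0
X = 0.8 / 7.0
X = 0.1143


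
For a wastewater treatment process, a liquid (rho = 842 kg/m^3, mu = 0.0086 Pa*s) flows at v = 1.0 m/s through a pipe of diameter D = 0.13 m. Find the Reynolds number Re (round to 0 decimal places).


Re = rho * v * D / mu
Re = 842 * 1.0 * 0.13 / 0.0086
Re = 109.46 / 0.0086
Re = 12728


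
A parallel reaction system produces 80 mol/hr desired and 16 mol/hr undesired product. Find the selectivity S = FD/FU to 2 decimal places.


S = desired product rate / undesired product rate
S = 80 / 16
S = 5.00


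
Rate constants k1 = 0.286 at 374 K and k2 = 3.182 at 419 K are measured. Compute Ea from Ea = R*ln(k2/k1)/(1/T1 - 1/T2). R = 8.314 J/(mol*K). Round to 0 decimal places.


Ea = R * ln(k2/k1) / (1/T1 - 1/T2)
ln(k2/k1) = ln(3.182/0.286) = 2.4092734
1/T1 - 1/T2 = 1/374 - 1/419 = 0.000287161947
Ea = 8.314 * 2.4092734 / 0.000287161947
Ea = 69754 J/mol


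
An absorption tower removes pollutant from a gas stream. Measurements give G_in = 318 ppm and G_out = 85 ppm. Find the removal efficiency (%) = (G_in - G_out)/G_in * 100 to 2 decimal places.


Efficiency = (G_in - G_out) / G_in * 100%
Efficiency = (318 - 85) / 318 * 100
Efficiency = 233 / 318 * 100
Efficiency = 73.27%


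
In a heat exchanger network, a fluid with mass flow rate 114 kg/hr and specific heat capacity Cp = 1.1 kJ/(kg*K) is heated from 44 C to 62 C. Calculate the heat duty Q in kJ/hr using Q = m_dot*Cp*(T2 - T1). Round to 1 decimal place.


Q = m_dot * Cp * (T2 - T1)
Q = 114 * 1.1 * (62 - 44)
Q = 114 * 1.1 * 18
Q = 2257.2 kJ/hr


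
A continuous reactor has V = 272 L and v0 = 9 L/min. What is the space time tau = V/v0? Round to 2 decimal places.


tau = V / v0
tau = 272 / 9
tau = 30.22 min


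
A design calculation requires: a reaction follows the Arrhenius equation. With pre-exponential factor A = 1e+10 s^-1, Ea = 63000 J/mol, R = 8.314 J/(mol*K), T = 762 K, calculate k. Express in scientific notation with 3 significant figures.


k = A * exp(-Ea/(R*T))
k = 1e+10 * exp(-63000 / (8.314 * 762))
k = 1e+10 * exp(-9.944331)
k = 4.80e+05


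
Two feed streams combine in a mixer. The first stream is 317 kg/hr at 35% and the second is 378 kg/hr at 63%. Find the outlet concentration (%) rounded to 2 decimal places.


Mass balance on solute: F1*x1 + F2*x2 = F3*x3
F3 = F1 + F2 = 317 + 378 = 695 kg/hr
x3 = (F1*x1 + F2*x2)/F3
x3 = (317*0.35 + 378*0.63) / 695
x3 = 50.23%


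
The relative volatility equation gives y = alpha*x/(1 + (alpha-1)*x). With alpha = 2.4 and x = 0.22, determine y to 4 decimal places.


y = alpha*x / (1 + (alpha-1)*x)
y = 2.4*0.22 / (1 + (2.4-1)*0.22)
y = 0.528 / (1 + 0.308)
y = 0.528 / 1.308
y = 0.4037


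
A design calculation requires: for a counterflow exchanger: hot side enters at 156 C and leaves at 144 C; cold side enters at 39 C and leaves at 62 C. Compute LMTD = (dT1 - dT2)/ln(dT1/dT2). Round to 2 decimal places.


dT1 = Th_in - Tc_out = 156 - 62 = 94
dT2 = Th_out - Tc_in = 144 - 39 = 105
LMTD = (dT1 - dT2) / ln(dT1/dT2)
LMTD = (94 - 105) / ln(94/105)
LMTD = 99.40 K


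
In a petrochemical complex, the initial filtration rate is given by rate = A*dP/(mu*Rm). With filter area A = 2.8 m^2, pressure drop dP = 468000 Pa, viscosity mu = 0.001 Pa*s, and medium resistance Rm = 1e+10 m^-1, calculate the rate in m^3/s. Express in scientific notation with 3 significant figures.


rate = A * dP / (mu * Rm)
rate = 2.8 * 468000 / (0.001 * 1e+10)
rate = 1310400.0 / 1.000e+07
rate = 1.31e-01 m^3/s


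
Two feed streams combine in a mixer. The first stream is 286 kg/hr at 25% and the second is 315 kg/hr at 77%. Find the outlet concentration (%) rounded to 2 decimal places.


Mass balance on solute: F1*x1 + F2*x2 = F3*x3
F3 = F1 + F2 = 286 + 315 = 601 kg/hr
x3 = (F1*x1 + F2*x2)/F3
x3 = (286*0.25 + 315*0.77) / 601
x3 = 52.25%


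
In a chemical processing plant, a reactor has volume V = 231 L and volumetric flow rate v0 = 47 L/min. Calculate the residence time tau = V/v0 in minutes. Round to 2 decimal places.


tau = V / v0
tau = 231 / 47
tau = 4.91 min


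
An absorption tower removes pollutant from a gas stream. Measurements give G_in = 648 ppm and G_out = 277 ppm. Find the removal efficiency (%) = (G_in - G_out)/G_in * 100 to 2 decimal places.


Efficiency = (G_in - G_out) / G_in * 100%
Efficiency = (648 - 277) / 648 * 100
Efficiency = 371 / 648 * 100
Efficiency = 57.25%


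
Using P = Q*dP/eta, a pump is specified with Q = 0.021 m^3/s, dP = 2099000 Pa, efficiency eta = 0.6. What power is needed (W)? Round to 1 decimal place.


P = Q * dP / eta
P = 0.021 * 2099000 / 0.6
P = 44079.0 / 0.6
P = 73465.0 W


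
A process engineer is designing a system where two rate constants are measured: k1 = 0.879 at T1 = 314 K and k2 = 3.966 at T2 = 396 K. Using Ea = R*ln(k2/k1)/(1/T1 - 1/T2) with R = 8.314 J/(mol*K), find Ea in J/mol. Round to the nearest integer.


Ea = R * ln(k2/k1) / (1/T1 - 1/T2)
ln(k2/k1) = ln(3.966/0.879) = 1.5067284
1/T1 - 1/T2 = 1/314 - 1/396 = 0.000659460851
Ea = 8.314 * 1.5067284 / 0.000659460851
Ea = 18996 J/mol


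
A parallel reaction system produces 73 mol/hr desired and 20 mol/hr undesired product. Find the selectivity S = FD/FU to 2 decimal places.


S = desired product rate / undesired product rate
S = 73 / 20
S = 3.65


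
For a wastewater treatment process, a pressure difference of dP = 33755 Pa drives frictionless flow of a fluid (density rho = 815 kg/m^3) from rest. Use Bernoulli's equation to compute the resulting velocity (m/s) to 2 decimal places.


v = sqrt(2*dP/rho)
v = sqrt(2*33755/815)
v = sqrt(82.834356)
v = 9.10 m/s


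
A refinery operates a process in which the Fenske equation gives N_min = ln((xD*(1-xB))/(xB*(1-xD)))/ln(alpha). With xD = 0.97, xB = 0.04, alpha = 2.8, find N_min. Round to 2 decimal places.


N_min = ln((xD*(1-xB))/(xB*(1-xD))) / ln(alpha)
Numerator inside ln: 0.9312 / 0.0012 = 776.0
ln(776.0) = 6.654153
ln(alpha) = ln(2.8) = 1.029619
N_min = 6.654153 / 1.029619 = 6.46


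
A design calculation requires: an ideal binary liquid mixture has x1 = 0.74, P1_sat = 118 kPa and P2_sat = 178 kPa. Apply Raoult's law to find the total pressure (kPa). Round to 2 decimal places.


P = x1*P1_sat + x2*P2_sat
x2 = 1 - x1 = 1 - 0.74 = 0.26
P = 0.74*118 + 0.26*178
P = 87.32 + 46.28
P = 133.60 kPa


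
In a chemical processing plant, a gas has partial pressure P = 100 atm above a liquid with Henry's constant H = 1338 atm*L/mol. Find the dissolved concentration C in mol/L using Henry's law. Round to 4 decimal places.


C = P / H
C = 100 / 1338
C = 0.0747 mol/L


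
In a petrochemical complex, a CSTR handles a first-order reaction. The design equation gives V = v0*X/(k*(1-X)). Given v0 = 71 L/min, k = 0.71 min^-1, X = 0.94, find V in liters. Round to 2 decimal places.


V = v0 * X / (k * (1 - X))
V = 71 * 0.94 / (0.71 * (1 - 0.94))
V = 66.74 / (0.71 * 0.06)
V = 66.74 / 0.0426
V = 1566.67 L


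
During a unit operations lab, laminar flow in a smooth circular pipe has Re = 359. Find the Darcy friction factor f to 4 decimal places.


f = 64 / Re
f = 64 / 359
f = 0.1783


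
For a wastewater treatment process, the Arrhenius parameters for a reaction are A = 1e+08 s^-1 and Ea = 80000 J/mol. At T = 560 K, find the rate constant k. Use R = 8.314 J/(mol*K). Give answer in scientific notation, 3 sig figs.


k = A * exp(-Ea/(R*T))
k = 1e+08 * exp(-80000 / (8.314 * 560))
k = 1e+08 * exp(-17.182721)
k = 3.45e+00
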